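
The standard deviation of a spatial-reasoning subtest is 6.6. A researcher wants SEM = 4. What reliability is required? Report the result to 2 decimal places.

0.63

r = 1 − (SEM / SD)² = 1 − (4.00000 / 6.6)² ≈ 1 − 0.36731 ≈ 0.63269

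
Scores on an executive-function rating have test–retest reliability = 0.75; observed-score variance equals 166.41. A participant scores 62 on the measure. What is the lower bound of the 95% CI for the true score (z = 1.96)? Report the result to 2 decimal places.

σ = 166.41^(1/2) = 12.900
SEM = 12.900 * √(1 − 0.750) = 12.900 * √0.250 ≈ 12.900 * 0.500 ≈ 6.450
Half-width = 1.96*6.450 ≈ 12.642
Lower bound: 62 − 12.642 = 49.358

49.36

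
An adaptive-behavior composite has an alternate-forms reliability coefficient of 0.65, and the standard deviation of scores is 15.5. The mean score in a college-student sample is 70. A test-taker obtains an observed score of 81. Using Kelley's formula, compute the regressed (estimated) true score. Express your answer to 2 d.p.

T̂ = 0.650(81) + 0.350(70) ≈ 77.150

77.15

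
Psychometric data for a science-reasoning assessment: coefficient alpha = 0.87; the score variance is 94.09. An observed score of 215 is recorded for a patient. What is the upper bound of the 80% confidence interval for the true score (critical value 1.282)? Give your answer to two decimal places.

219.48

SD = √94.09 = 9.700
The standard error of measurement is 9.700·√(1 − 0.870) ≈ 9.700·0.361 ≈ 3.497.
Margin = 1.282 · 3.497 ≈ 4.484
Upper limit = 215 + 4.484 ≈ 219.484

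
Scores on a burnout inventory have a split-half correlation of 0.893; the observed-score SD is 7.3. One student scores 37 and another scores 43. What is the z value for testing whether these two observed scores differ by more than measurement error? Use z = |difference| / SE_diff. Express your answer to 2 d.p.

2.44

Spearman-Brown: r = 2(0.893) / (1 + 0.893) = 1.7860 / 1.8930 ≈ 0.9435
The standard error of measurement is 7.3000·√(1 − 0.9435) ≈ 7.3000·0.2377 ≈ 1.7356.
SE_diff = SEM · √2 ≈ 1.7356 · 1.4142 ≈ 2.4545
z = |37 − 43| / 2.4545 = 6 / 2.4545 ≈ 2.4445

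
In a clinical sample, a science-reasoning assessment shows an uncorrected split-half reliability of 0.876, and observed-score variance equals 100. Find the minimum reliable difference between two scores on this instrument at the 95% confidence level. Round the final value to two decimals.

σ = 100^(1/2) = 10.0000
Full-length reliability (Spearman-Brown) = 2(0.876)/(1+0.876) ≈ 0.9339
SEM = 10.0000 * √(1 − 0.9339) = 10.0000 * √0.0661 ≈ 10.0000 * 0.2571 ≈ 2.5710
Standard error of the difference = 2.5710·√2 ≈ 3.6359
Smallest detectable difference = 1.96*3.6359 ≈ 7.1263

7.13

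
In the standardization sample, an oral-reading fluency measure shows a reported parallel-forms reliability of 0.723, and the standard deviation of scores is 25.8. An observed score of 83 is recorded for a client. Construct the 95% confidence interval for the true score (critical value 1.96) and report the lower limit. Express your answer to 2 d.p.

The standard error of measurement is 25.8000·√(1 − 0.7230) ≈ 25.8000·0.5263 ≈ 13.5787.
Half-width = 1.96·13.5787 ≈ 26.6143
Lower limit = 83 − 26.6143 ≈ 56.3857

56.39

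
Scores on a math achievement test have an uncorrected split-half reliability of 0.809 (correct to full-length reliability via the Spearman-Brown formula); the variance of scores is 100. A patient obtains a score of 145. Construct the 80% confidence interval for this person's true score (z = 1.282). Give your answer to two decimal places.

[140.83, 149.17]

SD = √100 = 10.000
Full-length reliability (Spearman-Brown) = 2(0.809)/(1+0.809) ≈ 0.894
The standard error of measurement is 10.000·√(1 − 0.894) ≈ 10.000·0.325 ≈ 3.249.
Margin = 1.282 · 3.249 ≈ 4.166
CI = 145 ± 4.166 → [140.834, 149.166]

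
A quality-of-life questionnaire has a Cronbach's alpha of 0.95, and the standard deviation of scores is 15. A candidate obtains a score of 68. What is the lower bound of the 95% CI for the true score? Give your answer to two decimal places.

The standard error of measurement is 15.000×√(1 − 0.950) ≈ 15.000×0.224 ≈ 3.354.
Half-width = 1.96×3.354 ≈ 6.574
Lower bound: 68 − 6.574 = 61.426

61.43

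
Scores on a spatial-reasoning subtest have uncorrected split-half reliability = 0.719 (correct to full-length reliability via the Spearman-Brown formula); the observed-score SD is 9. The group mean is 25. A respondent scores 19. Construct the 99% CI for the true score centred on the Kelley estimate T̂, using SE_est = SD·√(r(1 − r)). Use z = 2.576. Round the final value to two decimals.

[11.41, 28.55]

Full-length reliability (Spearman-Brown) = 2(0.719)/(1+0.719) ≃ 0.83653
T̂ = r·X + (1 − r)·M = 0.83653·19 + 0.16347·25 ≃ 15.89412 + 4.08668 ≃ 19.98080
SE_est = SD · √(r(1 − r)) = 9.00000 · √0.13675 ≃ 9.00000 · 0.36979 ≃ 3.32812
99% CI: 19.98080 ± 8.57324 ≃ (11.40756, 28.55405)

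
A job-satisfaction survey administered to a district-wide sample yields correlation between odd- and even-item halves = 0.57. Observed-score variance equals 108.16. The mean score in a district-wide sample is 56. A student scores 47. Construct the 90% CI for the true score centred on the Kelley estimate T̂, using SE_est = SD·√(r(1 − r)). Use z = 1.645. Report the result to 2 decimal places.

[41.84, 57.09]

σ = 108.16^(1/2) = 10.400
r_full = 2·0.57 / (1 + 0.57) ≈ 0.726
Estimated true score = 0.726·47 + (1 − 0.726)·56 ≈ 49.465
SE_est = 10.400·√(0.726·0.274) ≈ 4.638
90% CI: 49.465 ± 7.629 ≈ (41.836, 57.094)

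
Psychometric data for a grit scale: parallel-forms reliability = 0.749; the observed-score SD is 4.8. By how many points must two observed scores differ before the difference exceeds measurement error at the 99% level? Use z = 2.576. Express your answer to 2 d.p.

SEM = 4.800 × √(1 − 0.749) = 4.800 × √0.251 ≈ 4.800 × 0.501 ≈ 2.405
Standard error of the difference = 2.405·√2 ≈ 3.401
Minimum reliable difference = 2.576 × SE_diff ≈ 2.576 × 3.401 ≈ 8.761

8.76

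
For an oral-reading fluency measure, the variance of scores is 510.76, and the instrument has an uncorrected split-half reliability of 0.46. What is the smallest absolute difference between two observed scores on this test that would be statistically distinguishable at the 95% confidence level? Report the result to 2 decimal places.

SD = √510.76 = 22.6000
Spearman-Brown: r = 2(0.46) / (1 + 0.46) = 0.9200 / 1.4600 ≈ 0.6301
SEM = 22.6000 · √(1 − 0.6301) = 22.6000 · √0.3699 ≈ 22.6000 · 0.6082 ≈ 13.7445
SE_diff = SEM · √2 ≈ 13.7445 · 1.4142 ≈ 19.4377
Smallest detectable difference = 1.96·19.4377 ≈ 38.0978

38.10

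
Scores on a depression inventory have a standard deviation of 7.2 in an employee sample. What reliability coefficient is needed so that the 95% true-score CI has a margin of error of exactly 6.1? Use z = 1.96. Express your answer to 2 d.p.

0.81

Required SEM = 6.1 / 1.96 ≈ 3.11224
r = 1 − (SEM / SD)² = 1 − (3.11224 / 7.2)² ≈ 1 − 0.18685 ≈ 0.81315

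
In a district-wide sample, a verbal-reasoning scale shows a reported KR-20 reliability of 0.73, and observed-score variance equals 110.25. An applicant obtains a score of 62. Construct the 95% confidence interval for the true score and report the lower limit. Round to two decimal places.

SD = √110.25 = 10.5000
SEM = 10.5000*√(1 − 0.7300) ≃ 5.4560
1.96 * SEM ≃ 10.6937
Lower bound: 62 − 10.6937 = 51.3063

51.31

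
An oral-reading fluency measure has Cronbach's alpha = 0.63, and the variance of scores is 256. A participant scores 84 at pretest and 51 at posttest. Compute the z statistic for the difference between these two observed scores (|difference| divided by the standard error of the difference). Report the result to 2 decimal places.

SD = √256 ≈ 16.000
SEM = 16.000·√(1 − 0.630) ≈ 9.732
Standard error of the difference = 9.732·√2 ≈ 13.764
z = |84 − 51| / 13.764 = 33 / 13.764 ≈ 2.398

2.40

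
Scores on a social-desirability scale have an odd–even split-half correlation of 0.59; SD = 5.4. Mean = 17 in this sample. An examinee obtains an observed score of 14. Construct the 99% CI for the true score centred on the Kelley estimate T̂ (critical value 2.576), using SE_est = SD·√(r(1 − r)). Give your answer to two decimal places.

r_full = 2·0.59 / (1 + 0.59) ≈ 0.742
T̂ = r·X + (1 − r)·M = 0.742·14 + 0.258·17 ≈ 10.390 + 4.384 ≈ 14.774
SE_est = SD · √(r(1 − r)) = 5.400 · √0.191 ≈ 5.400 · 0.437 ≈ 2.362
99% CI: 14.774 ± 6.085 ≈ (8.688, 20.859)

[8.69, 20.86]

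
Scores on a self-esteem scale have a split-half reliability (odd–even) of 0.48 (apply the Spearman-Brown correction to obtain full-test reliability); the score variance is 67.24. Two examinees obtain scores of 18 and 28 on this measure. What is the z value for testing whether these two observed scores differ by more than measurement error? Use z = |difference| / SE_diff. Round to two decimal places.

σ = 67.24^(1/2) = 8.20000
Full-length reliability (Spearman-Brown) = 2(0.48)/(1+0.48) ≈ 0.64865
SEM = 8.20000 · √(1 − 0.64865) = 8.20000 · √0.35135 ≈ 8.20000 · 0.59275 ≈ 4.86054
SE_diff = SEM · √2 ≈ 4.86054 · 1.41421 ≈ 6.87384
z = 10 / 6.87384 ≈ 1.45479

1.45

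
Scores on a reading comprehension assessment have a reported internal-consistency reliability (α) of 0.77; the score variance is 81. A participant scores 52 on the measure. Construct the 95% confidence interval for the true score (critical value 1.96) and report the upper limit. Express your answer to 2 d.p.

60.46

SD = √81 = 9.000
SEM = 9.000×√(1 − 0.770) ≈ 4.316
Margin = 1.96 × 4.316 ≈ 8.460
Upper limit = 52 + 8.460 ≈ 60.460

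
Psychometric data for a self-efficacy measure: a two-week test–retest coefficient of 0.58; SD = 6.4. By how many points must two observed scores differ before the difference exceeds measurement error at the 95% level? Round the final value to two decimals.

SEM = 6.400·√(1 − 0.580) ≃ 4.148
SE_diff = SEM · √2 ≃ 4.148 · 1.414 ≃ 5.866
Smallest detectable difference = 1.96·5.866 ≃ 11.497

11.50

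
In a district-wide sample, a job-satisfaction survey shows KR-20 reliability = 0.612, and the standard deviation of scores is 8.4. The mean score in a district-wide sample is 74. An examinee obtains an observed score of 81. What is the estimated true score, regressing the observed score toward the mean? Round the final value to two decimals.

78.28

T̂ = 0.612(81) + 0.388(74) ≈ 78.284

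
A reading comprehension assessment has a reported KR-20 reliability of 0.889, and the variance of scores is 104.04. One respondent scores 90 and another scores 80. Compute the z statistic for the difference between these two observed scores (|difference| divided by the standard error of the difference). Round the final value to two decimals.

SD = √104.04 ≈ 10.200
SEM = 10.200 · √(1 − 0.889) = 10.200 · √0.111 ≈ 10.200 · 0.333 ≈ 3.398
Standard error of the difference = 3.398·√2 ≈ 4.806
z = |90 − 80| / 4.806 = 10 / 4.806 ≈ 2.081

2.08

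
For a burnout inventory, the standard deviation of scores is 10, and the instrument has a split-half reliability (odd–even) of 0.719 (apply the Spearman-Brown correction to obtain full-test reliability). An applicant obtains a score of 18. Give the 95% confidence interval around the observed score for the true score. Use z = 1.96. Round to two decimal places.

Full-length reliability (Spearman-Brown) = 2(0.719)/(1+0.719) ≈ 0.837
SEM = 10.000*√(1 − 0.837) ≈ 4.043
1.96 * SEM ≈ 7.924
95% CI: 18 ± 7.924 = [10.076, 25.924]

[10.08, 25.92]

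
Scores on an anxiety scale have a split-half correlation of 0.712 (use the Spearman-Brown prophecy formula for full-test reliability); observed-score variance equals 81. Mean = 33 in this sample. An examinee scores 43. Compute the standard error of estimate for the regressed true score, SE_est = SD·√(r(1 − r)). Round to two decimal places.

SD = √81 = 9.00000
r_full = 2·0.712 / (1 + 0.712) ≃ 0.83178
SE_est = SD × √(r(1 − r)) = 9.00000 × √0.13992 ≃ 9.00000 × 0.37407 ≃ 3.36659

3.37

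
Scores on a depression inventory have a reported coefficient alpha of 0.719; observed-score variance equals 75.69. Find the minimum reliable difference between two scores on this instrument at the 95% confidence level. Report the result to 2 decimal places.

SD = √75.69 ≈ 8.700
SEM = 8.700*√(1 − 0.719) ≈ 4.612
SE_diff = √2 * SEM ≈ 6.522
Smallest detectable difference = 1.96*6.522 ≈ 12.783

12.78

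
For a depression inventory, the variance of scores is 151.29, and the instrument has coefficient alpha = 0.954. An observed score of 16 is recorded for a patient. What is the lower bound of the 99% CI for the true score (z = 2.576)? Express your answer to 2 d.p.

9.20

σ = 151.29^(1/2) = 12.30000
SEM = 12.30000 * √(1 − 0.95400) = 12.30000 * √0.04600 ≈ 12.30000 * 0.21448 ≈ 2.63806
Half-width = 2.576*2.63806 ≈ 6.79563
Lower bound: 16 − 6.79563 = 9.20437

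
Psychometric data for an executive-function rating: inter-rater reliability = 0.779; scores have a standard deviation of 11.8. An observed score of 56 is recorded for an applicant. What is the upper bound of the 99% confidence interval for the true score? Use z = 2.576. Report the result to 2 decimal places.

SEM = 11.800 · √(1 − 0.779) = 11.800 · √0.221 ≃ 11.800 · 0.470 ≃ 5.547
Half-width = 2.576·5.547 ≃ 14.290
Upper limit = 56 + 14.290 ≃ 70.290

70.29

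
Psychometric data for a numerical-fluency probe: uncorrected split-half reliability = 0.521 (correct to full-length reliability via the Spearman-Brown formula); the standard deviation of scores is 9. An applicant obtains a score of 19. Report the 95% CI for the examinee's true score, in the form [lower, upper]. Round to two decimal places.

Spearman-Brown: r = 2(0.521) / (1 + 0.521) = 1.042 / 1.521 ≈ 0.685
The standard error of measurement is 9.000×√(1 − 0.685) ≈ 9.000×0.561 ≈ 5.051.
Margin = 1.96 × 5.051 ≈ 9.899
CI = 19 ± 9.899 → [9.101, 28.899]

[9.10, 28.90]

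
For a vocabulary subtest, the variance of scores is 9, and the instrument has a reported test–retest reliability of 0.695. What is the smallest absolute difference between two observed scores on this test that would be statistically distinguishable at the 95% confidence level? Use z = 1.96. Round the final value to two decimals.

SD = √9 ≃ 3.00000
SEM = 3.00000 · √(1 − 0.69500) = 3.00000 · √0.30500 ≃ 3.00000 · 0.55227 ≃ 1.65680
SE_diff = SEM · √2 ≃ 1.65680 · 1.41421 ≃ 2.34307
Smallest detectable difference = 1.96·2.34307 ≃ 4.59243

4.59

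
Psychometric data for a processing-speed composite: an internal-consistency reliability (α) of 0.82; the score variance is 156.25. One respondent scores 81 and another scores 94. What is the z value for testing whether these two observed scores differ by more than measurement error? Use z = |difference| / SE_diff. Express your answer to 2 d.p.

1.73

σ = 156.25^(1/2) = 12.5000
SEM = 12.5000 · √(1 − 0.8200) = 12.5000 · √0.1800 ≃ 12.5000 · 0.4243 ≃ 5.3033
SE_diff = √2 · SEM ≃ 7.5000
z = |81 − 94| / 7.5000 = 13 / 7.5000 ≃ 1.7333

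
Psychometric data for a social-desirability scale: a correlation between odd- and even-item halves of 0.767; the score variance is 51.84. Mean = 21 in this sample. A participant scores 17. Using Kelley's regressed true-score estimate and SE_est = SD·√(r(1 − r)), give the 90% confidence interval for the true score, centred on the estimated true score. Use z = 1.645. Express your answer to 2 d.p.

[13.52, 21.53]

SD = √51.84 ≈ 7.2000
r_full = 2·0.767 / (1 + 0.767) ≈ 0.8681
T̂ = 0.8681(17) + 0.1319(21) ≈ 17.5274
SE_est = 7.2000·√(0.8681·0.1319) ≈ 2.4361
CI = 17.5274 ± 1.645 · 2.4361 → [13.5201, 21.5348]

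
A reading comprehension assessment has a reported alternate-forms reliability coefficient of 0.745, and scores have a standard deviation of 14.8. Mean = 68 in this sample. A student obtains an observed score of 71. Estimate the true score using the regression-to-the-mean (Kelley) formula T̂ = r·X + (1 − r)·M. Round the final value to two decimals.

Estimated true score = 0.74500·71 + (1 − 0.74500)·68 ≈ 70.23500

70.24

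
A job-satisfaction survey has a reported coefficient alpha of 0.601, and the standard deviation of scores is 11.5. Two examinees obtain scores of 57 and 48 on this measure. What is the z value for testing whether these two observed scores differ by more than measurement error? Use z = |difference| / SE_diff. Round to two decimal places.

SEM = 11.500 · √(1 − 0.601) = 11.500 · √0.399 ≈ 11.500 · 0.632 ≈ 7.264
Standard error of the difference = 7.264·√2 ≈ 10.273
z = |57 − 48| / 10.273 = 9 / 10.273 ≈ 0.876

0.88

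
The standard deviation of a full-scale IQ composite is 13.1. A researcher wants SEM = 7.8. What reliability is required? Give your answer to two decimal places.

0.65

r = 1 − (SEM / SD)² = 1 − (7.8000 / 13.1)² ≈ 1 − 0.3545 ≈ 0.6455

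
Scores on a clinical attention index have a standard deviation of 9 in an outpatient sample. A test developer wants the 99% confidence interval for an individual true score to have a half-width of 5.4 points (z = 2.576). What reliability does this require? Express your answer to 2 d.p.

0.95

Required SEM = 5.4 / 2.576 ≈ 2.0963
Required reliability = 1 − (SEM/SD)² = 1 − 0.0543 ≈ 0.9457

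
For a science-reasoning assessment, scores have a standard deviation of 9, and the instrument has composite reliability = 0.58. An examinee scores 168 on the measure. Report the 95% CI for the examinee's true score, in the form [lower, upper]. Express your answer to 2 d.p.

SEM = 9.00000 · √(1 − 0.58000) = 9.00000 · √0.42000 ≃ 9.00000 · 0.64807 ≃ 5.83267
Margin = 1.96 · 5.83267 ≃ 11.43203
CI = 168 ± 11.43203 → [156.56797, 179.43203]

[156.57, 179.43]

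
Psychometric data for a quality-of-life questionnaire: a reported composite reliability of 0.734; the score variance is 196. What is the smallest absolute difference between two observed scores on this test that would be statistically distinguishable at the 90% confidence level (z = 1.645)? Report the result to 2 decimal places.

σ = 196^(1/2) = 14.00000
SEM = 14.00000·√(1 − 0.73400) ≈ 7.22053
Standard error of the difference = 7.22053·√2 ≈ 10.21137
Smallest detectable difference = 1.645·10.21137 ≈ 16.79770

16.80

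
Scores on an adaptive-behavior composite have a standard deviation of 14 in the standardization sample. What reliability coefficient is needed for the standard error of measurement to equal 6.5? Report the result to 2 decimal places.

r = 1 − (SEM / SD)² = 1 − (6.500 / 14)² ≈ 1 − 0.216 ≈ 0.784

0.78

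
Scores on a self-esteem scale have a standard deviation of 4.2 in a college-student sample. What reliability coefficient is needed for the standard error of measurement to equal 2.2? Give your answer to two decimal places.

0.73

r = 1 − (SEM / SD)² = 1 − (2.20000 / 4.2)² ≈ 1 − 0.27438 ≈ 0.72562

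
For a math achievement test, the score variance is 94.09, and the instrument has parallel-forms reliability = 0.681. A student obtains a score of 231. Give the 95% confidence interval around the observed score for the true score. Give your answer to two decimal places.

SD = √94.09 ≈ 9.7000
SEM = 9.7000 * √(1 − 0.6810) = 9.7000 * √0.3190 ≈ 9.7000 * 0.5648 ≈ 5.4786
Margin = 1.96 * 5.4786 ≈ 10.7380
CI = 231 ± 10.7380 → [220.2620, 241.7380]

[220.26, 241.74]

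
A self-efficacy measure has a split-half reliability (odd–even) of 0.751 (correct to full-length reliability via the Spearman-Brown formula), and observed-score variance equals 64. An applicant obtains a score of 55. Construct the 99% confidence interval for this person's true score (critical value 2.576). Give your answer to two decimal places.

[47.23, 62.77]

SD = √64 = 8.000
Full-length reliability (Spearman-Brown) = 2(0.751)/(1+0.751) ≈ 0.858
SEM = 8.000 · √(1 − 0.858) = 8.000 · √0.142 ≈ 8.000 · 0.377 ≈ 3.017
Half-width = 2.576·3.017 ≈ 7.771
99% CI: 55 ± 7.771 = [47.229, 62.771]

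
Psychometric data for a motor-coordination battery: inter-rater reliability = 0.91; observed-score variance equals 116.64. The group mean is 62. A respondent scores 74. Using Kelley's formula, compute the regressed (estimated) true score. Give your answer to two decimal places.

72.92

T̂ = r·X + (1 − r)·M = 0.910×74 + 0.090×62 = 67.340 + 5.580 ≈ 72.920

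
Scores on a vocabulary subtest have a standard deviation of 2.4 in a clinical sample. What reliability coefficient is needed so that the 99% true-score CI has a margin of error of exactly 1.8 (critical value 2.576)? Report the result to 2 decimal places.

0.92

SEM needed = half-width / z = 1.8/2.576 ≈ 0.6988
Required reliability = 1 − (SEM/SD)² = 1 − 0.0848 ≈ 0.9152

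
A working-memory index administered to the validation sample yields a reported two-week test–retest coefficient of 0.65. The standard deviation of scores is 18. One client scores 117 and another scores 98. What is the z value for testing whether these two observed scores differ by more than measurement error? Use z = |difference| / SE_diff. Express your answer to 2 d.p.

1.26

SEM = 18.0000 × √(1 − 0.6500) = 18.0000 × √0.3500 ≈ 18.0000 × 0.5916 ≈ 10.6489
SE_diff = SEM × √2 ≈ 10.6489 × 1.4142 ≈ 15.0599
z = 19 / 15.0599 ≈ 1.2616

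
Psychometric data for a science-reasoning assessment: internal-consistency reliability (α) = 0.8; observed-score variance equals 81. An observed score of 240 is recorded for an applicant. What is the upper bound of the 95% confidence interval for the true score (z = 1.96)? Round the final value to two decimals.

247.89

σ = 81^(1/2) = 9.000
SEM = 9.000 · √(1 − 0.800) = 9.000 · √0.200 ≃ 9.000 · 0.447 ≃ 4.025
1.96 · SEM ≃ 7.889
Upper bound: 240 + 7.889 = 247.889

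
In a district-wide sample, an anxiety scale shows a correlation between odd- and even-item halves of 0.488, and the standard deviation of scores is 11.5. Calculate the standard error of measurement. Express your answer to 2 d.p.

6.75

Spearman-Brown: r = 2(0.488) / (1 + 0.488) = 0.9760 / 1.4880 ≈ 0.6559
SEM = 11.5000·√(1 − 0.6559) ≈ 6.7458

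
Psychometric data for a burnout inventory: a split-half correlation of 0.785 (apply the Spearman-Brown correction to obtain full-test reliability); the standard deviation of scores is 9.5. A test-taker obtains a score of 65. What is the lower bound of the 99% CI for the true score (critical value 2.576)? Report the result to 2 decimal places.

56.51

Full-length reliability (Spearman-Brown) = 2(0.785)/(1+0.785) ≈ 0.8796
The standard error of measurement is 9.5000×√(1 − 0.8796) ≈ 9.5000×0.3471 ≈ 3.2970.
Margin = 2.576 × 3.2970 ≈ 8.4932
Lower limit = 65 − 8.4932 ≈ 56.5068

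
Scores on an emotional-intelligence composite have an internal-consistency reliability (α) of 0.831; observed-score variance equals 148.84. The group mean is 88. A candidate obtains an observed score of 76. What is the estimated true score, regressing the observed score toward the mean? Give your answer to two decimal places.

78.03

Estimated true score = 0.831×76 + (1 − 0.831)×88 ≈ 78.028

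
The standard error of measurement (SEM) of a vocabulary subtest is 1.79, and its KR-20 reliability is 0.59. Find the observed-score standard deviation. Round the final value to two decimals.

2.80

SD = SEM / √(1 − r) = 1.79 / √0.4100 ≃ 1.79 / 0.6403 ≃ 2.7955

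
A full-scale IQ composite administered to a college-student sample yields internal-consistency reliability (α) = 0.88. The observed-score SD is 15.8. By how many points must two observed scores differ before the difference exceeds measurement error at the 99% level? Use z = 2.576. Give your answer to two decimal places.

19.94

SEM = 15.8000*√(1 − 0.8800) ≈ 5.4733
SE_diff = √2 * SEM ≈ 7.7404
Minimum reliable difference = 2.576 * SE_diff ≈ 2.576 * 7.7404 ≈ 19.9392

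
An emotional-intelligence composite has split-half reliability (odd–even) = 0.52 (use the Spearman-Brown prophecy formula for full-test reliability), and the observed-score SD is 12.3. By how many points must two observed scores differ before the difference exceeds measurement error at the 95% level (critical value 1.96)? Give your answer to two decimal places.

19.16

Full-length reliability (Spearman-Brown) = 2(0.52)/(1+0.52) ≈ 0.68421
SEM = 12.30000*√(1 − 0.68421) ≈ 6.91200
SE_diff = √2 * SEM ≈ 9.77505
Minimum reliable difference = 1.96 * SE_diff ≈ 1.96 * 9.77505 ≈ 19.15910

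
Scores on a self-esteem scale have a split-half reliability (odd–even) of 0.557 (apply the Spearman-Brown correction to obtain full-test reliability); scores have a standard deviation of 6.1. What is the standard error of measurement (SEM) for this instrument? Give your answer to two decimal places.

r_full = 2·0.557 / (1 + 0.557) ≃ 0.7155
SEM = 6.1000 × √(1 − 0.7155) = 6.1000 × √0.2845 ≃ 6.1000 × 0.5334 ≃ 3.2538

3.25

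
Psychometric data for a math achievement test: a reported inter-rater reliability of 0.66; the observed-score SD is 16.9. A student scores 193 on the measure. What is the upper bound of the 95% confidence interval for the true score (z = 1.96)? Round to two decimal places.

212.31

SEM = 16.9000·√(1 − 0.6600) ≈ 9.8543
Margin = 1.96 · 9.8543 ≈ 19.3144
Upper limit = 193 + 19.3144 ≈ 212.3144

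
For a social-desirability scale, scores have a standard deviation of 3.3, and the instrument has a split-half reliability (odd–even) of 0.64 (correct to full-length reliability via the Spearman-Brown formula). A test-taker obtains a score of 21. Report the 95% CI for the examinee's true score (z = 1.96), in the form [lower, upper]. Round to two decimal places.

Spearman-Brown: r = 2(0.64) / (1 + 0.64) = 1.280 / 1.640 ≈ 0.780
SEM = 3.300 × √(1 − 0.780) = 3.300 × √0.220 ≈ 3.300 × 0.469 ≈ 1.546
1.96 × SEM ≈ 3.030
Interval: (17.970, 24.030)

[17.97, 24.03]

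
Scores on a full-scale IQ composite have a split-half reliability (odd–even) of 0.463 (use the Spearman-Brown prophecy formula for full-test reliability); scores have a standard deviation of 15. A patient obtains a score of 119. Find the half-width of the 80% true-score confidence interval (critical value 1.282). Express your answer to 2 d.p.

11.65

r_full = 2·0.463 / (1 + 0.463) ≃ 0.6329
SEM = 15.0000 · √(1 − 0.6329) = 15.0000 · √0.3671 ≃ 15.0000 · 0.6058 ≃ 9.0877
Half-width = 1.282·9.0877 ≃ 11.6505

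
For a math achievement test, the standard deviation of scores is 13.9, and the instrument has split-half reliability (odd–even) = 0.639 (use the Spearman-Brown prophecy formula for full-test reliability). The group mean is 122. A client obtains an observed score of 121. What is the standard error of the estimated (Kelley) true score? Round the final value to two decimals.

5.76

Spearman-Brown: r = 2(0.639) / (1 + 0.639) = 1.278 / 1.639 ≈ 0.780
SE_est = SD · √(r(1 − r)) = 13.900 · √0.172 ≈ 13.900 · 0.414 ≈ 5.760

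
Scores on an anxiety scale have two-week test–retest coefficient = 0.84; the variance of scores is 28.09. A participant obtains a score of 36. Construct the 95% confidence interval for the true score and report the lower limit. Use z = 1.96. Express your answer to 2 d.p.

31.84

σ = 28.09^(1/2) = 5.3000
SEM = 5.3000 * √(1 − 0.8400) = 5.3000 * √0.1600 ≃ 5.3000 * 0.4000 ≃ 2.1200
Half-width = 1.96*2.1200 ≃ 4.1552
Lower limit = 36 − 4.1552 ≃ 31.8448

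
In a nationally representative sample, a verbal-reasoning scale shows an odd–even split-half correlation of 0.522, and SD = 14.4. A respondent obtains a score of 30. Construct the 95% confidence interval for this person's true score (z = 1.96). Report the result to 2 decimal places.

Full-length reliability (Spearman-Brown) = 2(0.522)/(1+0.522) ≃ 0.686
The standard error of measurement is 14.400×√(1 − 0.686) ≃ 14.400×0.560 ≃ 8.070.
1.96 × SEM ≃ 15.817
Interval: (14.183, 45.817)

[14.18, 45.82]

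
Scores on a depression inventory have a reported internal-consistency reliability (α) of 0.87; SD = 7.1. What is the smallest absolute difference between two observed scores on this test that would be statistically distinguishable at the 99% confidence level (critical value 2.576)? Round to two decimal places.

9.33

SEM = 7.100×√(1 − 0.870) ≈ 2.560
SE_diff = √2 × SEM ≈ 3.620
Minimum reliable difference = 2.576 × SE_diff ≈ 2.576 × 3.620 ≈ 9.326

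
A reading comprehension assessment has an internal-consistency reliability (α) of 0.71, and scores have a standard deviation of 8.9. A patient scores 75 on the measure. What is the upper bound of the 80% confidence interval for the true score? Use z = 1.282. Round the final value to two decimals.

81.14

SEM = 8.900·√(1 − 0.710) ≃ 4.793
Margin = 1.282 · 4.793 ≃ 6.144
Upper bound: 75 + 6.144 = 81.144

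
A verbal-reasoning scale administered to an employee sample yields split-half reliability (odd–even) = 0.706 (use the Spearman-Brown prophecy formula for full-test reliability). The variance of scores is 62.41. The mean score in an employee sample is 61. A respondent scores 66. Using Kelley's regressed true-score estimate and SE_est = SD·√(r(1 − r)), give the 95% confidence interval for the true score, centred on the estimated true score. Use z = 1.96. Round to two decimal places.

SD = √62.41 = 7.900
Full-length reliability (Spearman-Brown) = 2(0.706)/(1+0.706) ≈ 0.828
Estimated true score = 0.828×66 + (1 − 0.828)×61 ≈ 65.138
SE_est = SD × √(r(1 − r)) = 7.900 × √0.143 ≈ 7.900 × 0.378 ≈ 2.984
CI = 65.138 ± 1.96 × 2.984 → [59.290, 70.986]

[59.29, 70.99]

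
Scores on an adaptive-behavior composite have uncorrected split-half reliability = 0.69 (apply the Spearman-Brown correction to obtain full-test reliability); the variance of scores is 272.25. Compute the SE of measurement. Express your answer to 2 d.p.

7.07

SD = √272.25 ≈ 16.500
Full-length reliability (Spearman-Brown) = 2(0.69)/(1+0.69) ≈ 0.817
SEM = 16.500*√(1 − 0.817) ≈ 7.067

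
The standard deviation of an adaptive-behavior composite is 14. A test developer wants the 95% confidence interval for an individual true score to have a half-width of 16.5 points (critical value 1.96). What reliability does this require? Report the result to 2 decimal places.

0.64

SEM needed = half-width / z = 16.5/1.96 ≈ 8.4184
Required reliability = 1 − (SEM/SD)² = 1 − 0.3616 ≈ 0.6384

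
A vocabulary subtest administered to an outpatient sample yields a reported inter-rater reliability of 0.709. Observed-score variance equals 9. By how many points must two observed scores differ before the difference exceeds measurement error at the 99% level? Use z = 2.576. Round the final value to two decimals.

5.90

SD = √9 ≃ 3.0000
SEM = 3.0000 · √(1 − 0.7090) = 3.0000 · √0.2910 ≃ 3.0000 · 0.5394 ≃ 1.6183
SE_diff = √2 · SEM ≃ 2.2887
Minimum reliable difference = 2.576 · SE_diff ≃ 2.576 · 2.2887 ≃ 5.8956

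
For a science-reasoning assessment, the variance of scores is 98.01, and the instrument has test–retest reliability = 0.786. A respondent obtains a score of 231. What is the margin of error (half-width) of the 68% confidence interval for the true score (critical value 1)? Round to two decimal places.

4.58

SD = √98.01 = 9.900
SEM = 9.900·√(1 − 0.786) ≃ 4.580
Margin = 1 · 4.580 ≃ 4.580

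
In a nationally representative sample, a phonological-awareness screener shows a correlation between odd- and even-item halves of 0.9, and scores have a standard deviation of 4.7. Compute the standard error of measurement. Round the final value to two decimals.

1.08

Spearman-Brown: r = 2(0.9) / (1 + 0.9) = 1.800 / 1.900 ≃ 0.947
SEM = 4.700·√(1 − 0.947) ≃ 1.078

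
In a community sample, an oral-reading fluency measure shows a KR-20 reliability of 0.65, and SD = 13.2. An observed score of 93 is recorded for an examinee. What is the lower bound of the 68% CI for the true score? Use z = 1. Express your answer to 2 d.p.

SEM = 13.200·√(1 − 0.650) ≈ 7.809
Half-width = 1·7.809 ≈ 7.809
Lower bound: 93 − 7.809 = 85.191

85.19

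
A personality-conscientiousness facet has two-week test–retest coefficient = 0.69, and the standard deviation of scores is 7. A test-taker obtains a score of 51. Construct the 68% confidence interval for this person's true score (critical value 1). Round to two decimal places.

[47.10, 54.90]

SEM = 7.00000 × √(1 − 0.69000) = 7.00000 × √0.31000 ≃ 7.00000 × 0.55678 ≃ 3.89744
1 × SEM ≃ 3.89744
CI = 51 ± 3.89744 → [47.10256, 54.89744]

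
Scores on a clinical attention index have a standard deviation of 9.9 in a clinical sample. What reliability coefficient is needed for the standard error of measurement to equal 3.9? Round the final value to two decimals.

r = 1 − (3.9000/9.9)² ≈ 1 − 0.1552 ≈ 0.8448

0.84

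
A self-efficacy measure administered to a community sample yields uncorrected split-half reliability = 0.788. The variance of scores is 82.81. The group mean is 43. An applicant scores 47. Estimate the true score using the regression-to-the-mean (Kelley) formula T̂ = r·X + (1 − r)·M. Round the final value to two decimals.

Full-length reliability (Spearman-Brown) = 2(0.788)/(1+0.788) ≈ 0.88143
Estimated true score = 0.88143×47 + (1 − 0.88143)×43 ≈ 46.52573

46.53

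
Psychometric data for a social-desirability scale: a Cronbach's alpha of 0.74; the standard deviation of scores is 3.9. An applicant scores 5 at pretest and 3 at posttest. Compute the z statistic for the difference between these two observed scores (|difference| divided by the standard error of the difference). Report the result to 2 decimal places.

0.71

SEM = 3.90000 * √(1 − 0.74000) = 3.90000 * √0.26000 ≈ 3.90000 * 0.50990 ≈ 1.98862
Standard error of the difference = 1.98862·√2 ≈ 2.81233
z = |5 − 3| / 2.81233 = 2 / 2.81233 ≈ 0.71115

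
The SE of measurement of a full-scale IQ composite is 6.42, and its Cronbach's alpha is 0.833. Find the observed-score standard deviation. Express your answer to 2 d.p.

SD = 6.42 / √(1 − 0.833) ≃ 15.7100

15.71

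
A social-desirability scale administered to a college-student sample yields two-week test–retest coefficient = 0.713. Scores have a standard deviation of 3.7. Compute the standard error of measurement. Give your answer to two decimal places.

1.98

The standard error of measurement is 3.70000×√(1 − 0.71300) ≃ 3.70000×0.53572 ≃ 1.98218.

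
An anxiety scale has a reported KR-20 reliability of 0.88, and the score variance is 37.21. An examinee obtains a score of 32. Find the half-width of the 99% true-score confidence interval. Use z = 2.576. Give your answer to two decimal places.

σ = 37.21^(1/2) = 6.100
The standard error of measurement is 6.100×√(1 − 0.880) ≈ 6.100×0.346 ≈ 2.113.
2.576 × SEM ≈ 5.443

5.44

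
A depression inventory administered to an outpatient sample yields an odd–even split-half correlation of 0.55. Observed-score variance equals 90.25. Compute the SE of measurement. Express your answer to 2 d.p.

5.12

σ = 90.25^(1/2) = 9.50000
Full-length reliability (Spearman-Brown) = 2(0.55)/(1+0.55) ≈ 0.70968
SEM = 9.50000 × √(1 − 0.70968) = 9.50000 × √0.29032 ≈ 9.50000 × 0.53882 ≈ 5.11875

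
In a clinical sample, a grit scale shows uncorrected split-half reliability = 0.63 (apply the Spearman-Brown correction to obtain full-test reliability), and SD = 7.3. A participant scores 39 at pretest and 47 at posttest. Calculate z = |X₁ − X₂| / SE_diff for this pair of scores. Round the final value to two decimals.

1.63

Spearman-Brown: r = 2(0.63) / (1 + 0.63) = 1.260 / 1.630 ≈ 0.773
SEM = 7.300 * √(1 − 0.773) = 7.300 * √0.227 ≈ 7.300 * 0.476 ≈ 3.478
SE_diff = SEM * √2 ≈ 3.478 * 1.414 ≈ 4.919
z = |39 − 47| / 4.919 = 8 / 4.919 ≈ 1.626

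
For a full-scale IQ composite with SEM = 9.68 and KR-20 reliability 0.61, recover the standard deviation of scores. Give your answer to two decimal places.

15.50

SD = 9.68 / √(1 − 0.61) ≈ 15.500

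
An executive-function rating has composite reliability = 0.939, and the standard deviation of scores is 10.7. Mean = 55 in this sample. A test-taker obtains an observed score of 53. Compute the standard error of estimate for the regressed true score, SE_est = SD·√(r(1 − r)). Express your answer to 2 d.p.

SE_est = 10.70000·√(0.93900·0.06100) ≃ 2.56083

2.56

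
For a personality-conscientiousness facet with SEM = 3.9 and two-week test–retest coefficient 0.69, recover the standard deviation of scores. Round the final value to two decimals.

SD = SEM / √(1 − r) = 3.9 / √0.31000 ≈ 3.9 / 0.55678 ≈ 7.00461

7.00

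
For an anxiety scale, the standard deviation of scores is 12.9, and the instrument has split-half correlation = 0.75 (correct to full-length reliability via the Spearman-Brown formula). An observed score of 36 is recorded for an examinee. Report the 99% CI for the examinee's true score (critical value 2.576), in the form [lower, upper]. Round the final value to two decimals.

[23.44, 48.56]

Full-length reliability (Spearman-Brown) = 2(0.75)/(1+0.75) ≈ 0.857
SEM = 12.900×√(1 − 0.857) ≈ 4.876
Margin = 2.576 × 4.876 ≈ 12.560
CI = 36 ± 12.560 → [23.440, 48.560]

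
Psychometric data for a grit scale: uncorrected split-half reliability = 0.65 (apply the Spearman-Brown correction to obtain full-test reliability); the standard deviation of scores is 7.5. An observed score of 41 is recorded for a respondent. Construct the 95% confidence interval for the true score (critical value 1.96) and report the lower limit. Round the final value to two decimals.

r_full = 2·0.65 / (1 + 0.65) ≈ 0.78788
SEM = 7.50000 * √(1 − 0.78788) = 7.50000 * √0.21212 ≈ 7.50000 * 0.46057 ≈ 3.45425
1.96 * SEM ≈ 6.77032
Lower limit = 41 − 6.77032 ≈ 34.22968

34.23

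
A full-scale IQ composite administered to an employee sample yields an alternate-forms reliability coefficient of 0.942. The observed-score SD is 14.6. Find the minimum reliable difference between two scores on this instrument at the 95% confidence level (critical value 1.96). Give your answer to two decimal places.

SEM = 14.60000·√(1 − 0.94200) ≈ 3.51615
SE_diff = √2 · SEM ≈ 4.97258
Minimum reliable difference = 1.96 · SE_diff ≈ 1.96 · 4.97258 ≈ 9.74626

9.75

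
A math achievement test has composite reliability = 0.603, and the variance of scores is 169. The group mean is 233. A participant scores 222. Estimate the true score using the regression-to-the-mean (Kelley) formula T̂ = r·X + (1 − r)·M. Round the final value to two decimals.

226.37

T̂ = 0.60300(222) + 0.39700(233) ≈ 226.36700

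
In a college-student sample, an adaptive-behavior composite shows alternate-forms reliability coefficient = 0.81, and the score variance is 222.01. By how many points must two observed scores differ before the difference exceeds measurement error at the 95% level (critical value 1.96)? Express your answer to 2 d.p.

18.00

σ = 222.01^(1/2) = 14.900
SEM = 14.900 × √(1 − 0.810) = 14.900 × √0.190 ≈ 14.900 × 0.436 ≈ 6.495
Standard error of the difference = 6.495·√2 ≈ 9.185
Minimum reliable difference = 1.96 × SE_diff ≈ 1.96 × 9.185 ≈ 18.003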